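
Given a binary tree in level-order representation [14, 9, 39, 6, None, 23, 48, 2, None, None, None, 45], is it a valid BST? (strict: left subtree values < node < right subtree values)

Level-order array: [14, 9, 39, 6, None, 23, 48, 2, None, None, None, 45]
Validate using subtree bounds (lo, hi): at each node, require lo < value < hi,
then recurse left with hi=value and right with lo=value.
Preorder trace (stopping at first violation):
  at node 14 with bounds (-inf, +inf): OK
  at node 9 with bounds (-inf, 14): OK
  at node 6 with bounds (-inf, 9): OK
  at node 2 with bounds (-inf, 6): OK
  at node 39 with bounds (14, +inf): OK
  at node 23 with bounds (14, 39): OK
  at node 48 with bounds (39, +inf): OK
  at node 45 with bounds (39, 48): OK
No violation found at any node.
Result: Valid BST


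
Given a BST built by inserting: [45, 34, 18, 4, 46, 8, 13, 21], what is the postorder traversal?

Tree insertion order: [45, 34, 18, 4, 46, 8, 13, 21]
Tree (level-order array): [45, 34, 46, 18, None, None, None, 4, 21, None, 8, None, None, None, 13]
Postorder traversal: [13, 8, 4, 21, 18, 34, 46, 45]


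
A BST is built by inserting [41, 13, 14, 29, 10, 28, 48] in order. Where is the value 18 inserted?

Starting tree (level order): [41, 13, 48, 10, 14, None, None, None, None, None, 29, 28]
Insertion path: 41 -> 13 -> 14 -> 29 -> 28
Result: insert 18 as left child of 28
Final tree (level order): [41, 13, 48, 10, 14, None, None, None, None, None, 29, 28, None, 18]


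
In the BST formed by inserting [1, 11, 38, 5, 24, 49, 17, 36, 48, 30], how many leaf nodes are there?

Tree built from: [1, 11, 38, 5, 24, 49, 17, 36, 48, 30]
Tree (level-order array): [1, None, 11, 5, 38, None, None, 24, 49, 17, 36, 48, None, None, None, 30]
Rule: A leaf has 0 children.
Per-node child counts:
  node 1: 1 child(ren)
  node 11: 2 child(ren)
  node 5: 0 child(ren)
  node 38: 2 child(ren)
  node 24: 2 child(ren)
  node 17: 0 child(ren)
  node 36: 1 child(ren)
  node 30: 0 child(ren)
  node 49: 1 child(ren)
  node 48: 0 child(ren)
Matching nodes: [5, 17, 30, 48]
Count of leaf nodes: 4


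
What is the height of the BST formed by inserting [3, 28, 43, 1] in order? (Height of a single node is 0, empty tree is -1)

Insertion order: [3, 28, 43, 1]
Tree (level-order array): [3, 1, 28, None, None, None, 43]
Compute height bottom-up (empty subtree = -1):
  height(1) = 1 + max(-1, -1) = 0
  height(43) = 1 + max(-1, -1) = 0
  height(28) = 1 + max(-1, 0) = 1
  height(3) = 1 + max(0, 1) = 2
Height = 2


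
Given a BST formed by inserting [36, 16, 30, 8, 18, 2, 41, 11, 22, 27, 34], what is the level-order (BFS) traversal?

Tree insertion order: [36, 16, 30, 8, 18, 2, 41, 11, 22, 27, 34]
Tree (level-order array): [36, 16, 41, 8, 30, None, None, 2, 11, 18, 34, None, None, None, None, None, 22, None, None, None, 27]
BFS from the root, enqueuing left then right child of each popped node:
  queue [36] -> pop 36, enqueue [16, 41], visited so far: [36]
  queue [16, 41] -> pop 16, enqueue [8, 30], visited so far: [36, 16]
  queue [41, 8, 30] -> pop 41, enqueue [none], visited so far: [36, 16, 41]
  queue [8, 30] -> pop 8, enqueue [2, 11], visited so far: [36, 16, 41, 8]
  queue [30, 2, 11] -> pop 30, enqueue [18, 34], visited so far: [36, 16, 41, 8, 30]
  queue [2, 11, 18, 34] -> pop 2, enqueue [none], visited so far: [36, 16, 41, 8, 30, 2]
  queue [11, 18, 34] -> pop 11, enqueue [none], visited so far: [36, 16, 41, 8, 30, 2, 11]
  queue [18, 34] -> pop 18, enqueue [22], visited so far: [36, 16, 41, 8, 30, 2, 11, 18]
  queue [34, 22] -> pop 34, enqueue [none], visited so far: [36, 16, 41, 8, 30, 2, 11, 18, 34]
  queue [22] -> pop 22, enqueue [27], visited so far: [36, 16, 41, 8, 30, 2, 11, 18, 34, 22]
  queue [27] -> pop 27, enqueue [none], visited so far: [36, 16, 41, 8, 30, 2, 11, 18, 34, 22, 27]
Result: [36, 16, 41, 8, 30, 2, 11, 18, 34, 22, 27]


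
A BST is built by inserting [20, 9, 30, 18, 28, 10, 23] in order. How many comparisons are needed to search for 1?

Search path for 1: 20 -> 9
Found: False
Comparisons: 2


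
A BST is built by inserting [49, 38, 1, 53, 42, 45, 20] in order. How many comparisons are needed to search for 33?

Search path for 33: 49 -> 38 -> 1 -> 20
Found: False
Comparisons: 4


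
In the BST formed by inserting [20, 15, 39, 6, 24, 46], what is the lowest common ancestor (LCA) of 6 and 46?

Tree insertion order: [20, 15, 39, 6, 24, 46]
Tree (level-order array): [20, 15, 39, 6, None, 24, 46]
In a BST, the LCA of p=6, q=46 is the first node v on the
root-to-leaf path with p <= v <= q (go left if both < v, right if both > v).
Walk from root:
  at 20: 6 <= 20 <= 46, this is the LCA
LCA = 20


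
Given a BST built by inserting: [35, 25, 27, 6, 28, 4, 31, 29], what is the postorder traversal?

Tree insertion order: [35, 25, 27, 6, 28, 4, 31, 29]
Tree (level-order array): [35, 25, None, 6, 27, 4, None, None, 28, None, None, None, 31, 29]
Postorder traversal: [4, 6, 29, 31, 28, 27, 25, 35]


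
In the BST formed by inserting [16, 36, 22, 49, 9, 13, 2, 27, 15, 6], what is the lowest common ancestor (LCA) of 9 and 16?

Tree insertion order: [16, 36, 22, 49, 9, 13, 2, 27, 15, 6]
Tree (level-order array): [16, 9, 36, 2, 13, 22, 49, None, 6, None, 15, None, 27]
In a BST, the LCA of p=9, q=16 is the first node v on the
root-to-leaf path with p <= v <= q (go left if both < v, right if both > v).
Walk from root:
  at 16: 9 <= 16 <= 16, this is the LCA
LCA = 16


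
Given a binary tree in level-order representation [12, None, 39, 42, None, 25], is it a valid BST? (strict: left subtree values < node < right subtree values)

Level-order array: [12, None, 39, 42, None, 25]
Validate using subtree bounds (lo, hi): at each node, require lo < value < hi,
then recurse left with hi=value and right with lo=value.
Preorder trace (stopping at first violation):
  at node 12 with bounds (-inf, +inf): OK
  at node 39 with bounds (12, +inf): OK
  at node 42 with bounds (12, 39): VIOLATION
Node 42 violates its bound: not (12 < 42 < 39).
Result: Not a valid BST


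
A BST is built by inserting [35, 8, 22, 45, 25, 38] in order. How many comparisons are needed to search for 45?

Search path for 45: 35 -> 45
Found: True
Comparisons: 2


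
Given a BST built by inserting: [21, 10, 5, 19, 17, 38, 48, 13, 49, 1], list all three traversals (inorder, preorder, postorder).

Tree insertion order: [21, 10, 5, 19, 17, 38, 48, 13, 49, 1]
Tree (level-order array): [21, 10, 38, 5, 19, None, 48, 1, None, 17, None, None, 49, None, None, 13]
Inorder (L, root, R): [1, 5, 10, 13, 17, 19, 21, 38, 48, 49]
Preorder (root, L, R): [21, 10, 5, 1, 19, 17, 13, 38, 48, 49]
Postorder (L, R, root): [1, 5, 13, 17, 19, 10, 49, 48, 38, 21]


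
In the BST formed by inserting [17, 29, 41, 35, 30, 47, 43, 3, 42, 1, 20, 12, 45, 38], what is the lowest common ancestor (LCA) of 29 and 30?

Tree insertion order: [17, 29, 41, 35, 30, 47, 43, 3, 42, 1, 20, 12, 45, 38]
Tree (level-order array): [17, 3, 29, 1, 12, 20, 41, None, None, None, None, None, None, 35, 47, 30, 38, 43, None, None, None, None, None, 42, 45]
In a BST, the LCA of p=29, q=30 is the first node v on the
root-to-leaf path with p <= v <= q (go left if both < v, right if both > v).
Walk from root:
  at 17: both 29 and 30 > 17, go right
  at 29: 29 <= 29 <= 30, this is the LCA
LCA = 29


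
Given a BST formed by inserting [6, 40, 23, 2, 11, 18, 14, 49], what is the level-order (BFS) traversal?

Tree insertion order: [6, 40, 23, 2, 11, 18, 14, 49]
Tree (level-order array): [6, 2, 40, None, None, 23, 49, 11, None, None, None, None, 18, 14]
BFS from the root, enqueuing left then right child of each popped node:
  queue [6] -> pop 6, enqueue [2, 40], visited so far: [6]
  queue [2, 40] -> pop 2, enqueue [none], visited so far: [6, 2]
  queue [40] -> pop 40, enqueue [23, 49], visited so far: [6, 2, 40]
  queue [23, 49] -> pop 23, enqueue [11], visited so far: [6, 2, 40, 23]
  queue [49, 11] -> pop 49, enqueue [none], visited so far: [6, 2, 40, 23, 49]
  queue [11] -> pop 11, enqueue [18], visited so far: [6, 2, 40, 23, 49, 11]
  queue [18] -> pop 18, enqueue [14], visited so far: [6, 2, 40, 23, 49, 11, 18]
  queue [14] -> pop 14, enqueue [none], visited so far: [6, 2, 40, 23, 49, 11, 18, 14]
Result: [6, 2, 40, 23, 49, 11, 18, 14]


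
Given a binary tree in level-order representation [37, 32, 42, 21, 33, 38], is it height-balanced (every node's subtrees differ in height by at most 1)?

Tree (level-order array): [37, 32, 42, 21, 33, 38]
Definition: a tree is height-balanced if, at every node, |h(left) - h(right)| <= 1 (empty subtree has height -1).
Bottom-up per-node check:
  node 21: h_left=-1, h_right=-1, diff=0 [OK], height=0
  node 33: h_left=-1, h_right=-1, diff=0 [OK], height=0
  node 32: h_left=0, h_right=0, diff=0 [OK], height=1
  node 38: h_left=-1, h_right=-1, diff=0 [OK], height=0
  node 42: h_left=0, h_right=-1, diff=1 [OK], height=1
  node 37: h_left=1, h_right=1, diff=0 [OK], height=2
All nodes satisfy the balance condition.
Result: Balanced


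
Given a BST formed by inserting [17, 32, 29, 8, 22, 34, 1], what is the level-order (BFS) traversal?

Tree insertion order: [17, 32, 29, 8, 22, 34, 1]
Tree (level-order array): [17, 8, 32, 1, None, 29, 34, None, None, 22]
BFS from the root, enqueuing left then right child of each popped node:
  queue [17] -> pop 17, enqueue [8, 32], visited so far: [17]
  queue [8, 32] -> pop 8, enqueue [1], visited so far: [17, 8]
  queue [32, 1] -> pop 32, enqueue [29, 34], visited so far: [17, 8, 32]
  queue [1, 29, 34] -> pop 1, enqueue [none], visited so far: [17, 8, 32, 1]
  queue [29, 34] -> pop 29, enqueue [22], visited so far: [17, 8, 32, 1, 29]
  queue [34, 22] -> pop 34, enqueue [none], visited so far: [17, 8, 32, 1, 29, 34]
  queue [22] -> pop 22, enqueue [none], visited so far: [17, 8, 32, 1, 29, 34, 22]
Result: [17, 8, 32, 1, 29, 34, 22]


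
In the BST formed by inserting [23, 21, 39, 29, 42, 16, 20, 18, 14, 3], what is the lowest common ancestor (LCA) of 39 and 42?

Tree insertion order: [23, 21, 39, 29, 42, 16, 20, 18, 14, 3]
Tree (level-order array): [23, 21, 39, 16, None, 29, 42, 14, 20, None, None, None, None, 3, None, 18]
In a BST, the LCA of p=39, q=42 is the first node v on the
root-to-leaf path with p <= v <= q (go left if both < v, right if both > v).
Walk from root:
  at 23: both 39 and 42 > 23, go right
  at 39: 39 <= 39 <= 42, this is the LCA
LCA = 39


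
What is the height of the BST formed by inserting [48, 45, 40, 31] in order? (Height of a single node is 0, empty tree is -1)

Insertion order: [48, 45, 40, 31]
Tree (level-order array): [48, 45, None, 40, None, 31]
Compute height bottom-up (empty subtree = -1):
  height(31) = 1 + max(-1, -1) = 0
  height(40) = 1 + max(0, -1) = 1
  height(45) = 1 + max(1, -1) = 2
  height(48) = 1 + max(2, -1) = 3
Height = 3


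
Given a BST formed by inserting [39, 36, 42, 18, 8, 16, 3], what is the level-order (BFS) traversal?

Tree insertion order: [39, 36, 42, 18, 8, 16, 3]
Tree (level-order array): [39, 36, 42, 18, None, None, None, 8, None, 3, 16]
BFS from the root, enqueuing left then right child of each popped node:
  queue [39] -> pop 39, enqueue [36, 42], visited so far: [39]
  queue [36, 42] -> pop 36, enqueue [18], visited so far: [39, 36]
  queue [42, 18] -> pop 42, enqueue [none], visited so far: [39, 36, 42]
  queue [18] -> pop 18, enqueue [8], visited so far: [39, 36, 42, 18]
  queue [8] -> pop 8, enqueue [3, 16], visited so far: [39, 36, 42, 18, 8]
  queue [3, 16] -> pop 3, enqueue [none], visited so far: [39, 36, 42, 18, 8, 3]
  queue [16] -> pop 16, enqueue [none], visited so far: [39, 36, 42, 18, 8, 3, 16]
Result: [39, 36, 42, 18, 8, 3, 16]


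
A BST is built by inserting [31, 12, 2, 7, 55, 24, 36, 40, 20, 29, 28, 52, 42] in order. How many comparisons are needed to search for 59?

Search path for 59: 31 -> 55
Found: False
Comparisons: 2


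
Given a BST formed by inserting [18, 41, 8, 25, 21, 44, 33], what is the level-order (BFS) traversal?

Tree insertion order: [18, 41, 8, 25, 21, 44, 33]
Tree (level-order array): [18, 8, 41, None, None, 25, 44, 21, 33]
BFS from the root, enqueuing left then right child of each popped node:
  queue [18] -> pop 18, enqueue [8, 41], visited so far: [18]
  queue [8, 41] -> pop 8, enqueue [none], visited so far: [18, 8]
  queue [41] -> pop 41, enqueue [25, 44], visited so far: [18, 8, 41]
  queue [25, 44] -> pop 25, enqueue [21, 33], visited so far: [18, 8, 41, 25]
  queue [44, 21, 33] -> pop 44, enqueue [none], visited so far: [18, 8, 41, 25, 44]
  queue [21, 33] -> pop 21, enqueue [none], visited so far: [18, 8, 41, 25, 44, 21]
  queue [33] -> pop 33, enqueue [none], visited so far: [18, 8, 41, 25, 44, 21, 33]
Result: [18, 8, 41, 25, 44, 21, 33]


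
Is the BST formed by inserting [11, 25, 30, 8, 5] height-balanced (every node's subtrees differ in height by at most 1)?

Tree (level-order array): [11, 8, 25, 5, None, None, 30]
Definition: a tree is height-balanced if, at every node, |h(left) - h(right)| <= 1 (empty subtree has height -1).
Bottom-up per-node check:
  node 5: h_left=-1, h_right=-1, diff=0 [OK], height=0
  node 8: h_left=0, h_right=-1, diff=1 [OK], height=1
  node 30: h_left=-1, h_right=-1, diff=0 [OK], height=0
  node 25: h_left=-1, h_right=0, diff=1 [OK], height=1
  node 11: h_left=1, h_right=1, diff=0 [OK], height=2
All nodes satisfy the balance condition.
Result: Balanced


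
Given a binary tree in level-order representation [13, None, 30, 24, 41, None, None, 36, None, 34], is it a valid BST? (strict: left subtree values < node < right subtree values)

Level-order array: [13, None, 30, 24, 41, None, None, 36, None, 34]
Validate using subtree bounds (lo, hi): at each node, require lo < value < hi,
then recurse left with hi=value and right with lo=value.
Preorder trace (stopping at first violation):
  at node 13 with bounds (-inf, +inf): OK
  at node 30 with bounds (13, +inf): OK
  at node 24 with bounds (13, 30): OK
  at node 41 with bounds (30, +inf): OK
  at node 36 with bounds (30, 41): OK
  at node 34 with bounds (30, 36): OK
No violation found at any node.
Result: Valid BST


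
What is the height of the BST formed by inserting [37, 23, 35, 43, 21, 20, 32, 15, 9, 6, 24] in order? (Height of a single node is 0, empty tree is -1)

Insertion order: [37, 23, 35, 43, 21, 20, 32, 15, 9, 6, 24]
Tree (level-order array): [37, 23, 43, 21, 35, None, None, 20, None, 32, None, 15, None, 24, None, 9, None, None, None, 6]
Compute height bottom-up (empty subtree = -1):
  height(6) = 1 + max(-1, -1) = 0
  height(9) = 1 + max(0, -1) = 1
  height(15) = 1 + max(1, -1) = 2
  height(20) = 1 + max(2, -1) = 3
  height(21) = 1 + max(3, -1) = 4
  height(24) = 1 + max(-1, -1) = 0
  height(32) = 1 + max(0, -1) = 1
  height(35) = 1 + max(1, -1) = 2
  height(23) = 1 + max(4, 2) = 5
  height(43) = 1 + max(-1, -1) = 0
  height(37) = 1 + max(5, 0) = 6
Height = 6


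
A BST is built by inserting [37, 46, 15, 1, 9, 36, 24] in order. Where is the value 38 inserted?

Starting tree (level order): [37, 15, 46, 1, 36, None, None, None, 9, 24]
Insertion path: 37 -> 46
Result: insert 38 as left child of 46
Final tree (level order): [37, 15, 46, 1, 36, 38, None, None, 9, 24]


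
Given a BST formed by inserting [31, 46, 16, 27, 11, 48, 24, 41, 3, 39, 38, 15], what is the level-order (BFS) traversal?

Tree insertion order: [31, 46, 16, 27, 11, 48, 24, 41, 3, 39, 38, 15]
Tree (level-order array): [31, 16, 46, 11, 27, 41, 48, 3, 15, 24, None, 39, None, None, None, None, None, None, None, None, None, 38]
BFS from the root, enqueuing left then right child of each popped node:
  queue [31] -> pop 31, enqueue [16, 46], visited so far: [31]
  queue [16, 46] -> pop 16, enqueue [11, 27], visited so far: [31, 16]
  queue [46, 11, 27] -> pop 46, enqueue [41, 48], visited so far: [31, 16, 46]
  queue [11, 27, 41, 48] -> pop 11, enqueue [3, 15], visited so far: [31, 16, 46, 11]
  queue [27, 41, 48, 3, 15] -> pop 27, enqueue [24], visited so far: [31, 16, 46, 11, 27]
  queue [41, 48, 3, 15, 24] -> pop 41, enqueue [39], visited so far: [31, 16, 46, 11, 27, 41]
  queue [48, 3, 15, 24, 39] -> pop 48, enqueue [none], visited so far: [31, 16, 46, 11, 27, 41, 48]
  queue [3, 15, 24, 39] -> pop 3, enqueue [none], visited so far: [31, 16, 46, 11, 27, 41, 48, 3]
  queue [15, 24, 39] -> pop 15, enqueue [none], visited so far: [31, 16, 46, 11, 27, 41, 48, 3, 15]
  queue [24, 39] -> pop 24, enqueue [none], visited so far: [31, 16, 46, 11, 27, 41, 48, 3, 15, 24]
  queue [39] -> pop 39, enqueue [38], visited so far: [31, 16, 46, 11, 27, 41, 48, 3, 15, 24, 39]
  queue [38] -> pop 38, enqueue [none], visited so far: [31, 16, 46, 11, 27, 41, 48, 3, 15, 24, 39, 38]
Result: [31, 16, 46, 11, 27, 41, 48, 3, 15, 24, 39, 38]


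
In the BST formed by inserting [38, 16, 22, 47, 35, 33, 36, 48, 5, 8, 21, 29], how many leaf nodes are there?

Tree built from: [38, 16, 22, 47, 35, 33, 36, 48, 5, 8, 21, 29]
Tree (level-order array): [38, 16, 47, 5, 22, None, 48, None, 8, 21, 35, None, None, None, None, None, None, 33, 36, 29]
Rule: A leaf has 0 children.
Per-node child counts:
  node 38: 2 child(ren)
  node 16: 2 child(ren)
  node 5: 1 child(ren)
  node 8: 0 child(ren)
  node 22: 2 child(ren)
  node 21: 0 child(ren)
  node 35: 2 child(ren)
  node 33: 1 child(ren)
  node 29: 0 child(ren)
  node 36: 0 child(ren)
  node 47: 1 child(ren)
  node 48: 0 child(ren)
Matching nodes: [8, 21, 29, 36, 48]
Count of leaf nodes: 5


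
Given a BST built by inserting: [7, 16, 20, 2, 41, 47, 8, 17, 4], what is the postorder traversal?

Tree insertion order: [7, 16, 20, 2, 41, 47, 8, 17, 4]
Tree (level-order array): [7, 2, 16, None, 4, 8, 20, None, None, None, None, 17, 41, None, None, None, 47]
Postorder traversal: [4, 2, 8, 17, 47, 41, 20, 16, 7]


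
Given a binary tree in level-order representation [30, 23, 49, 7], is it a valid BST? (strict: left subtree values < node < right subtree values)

Level-order array: [30, 23, 49, 7]
Validate using subtree bounds (lo, hi): at each node, require lo < value < hi,
then recurse left with hi=value and right with lo=value.
Preorder trace (stopping at first violation):
  at node 30 with bounds (-inf, +inf): OK
  at node 23 with bounds (-inf, 30): OK
  at node 7 with bounds (-inf, 23): OK
  at node 49 with bounds (30, +inf): OK
No violation found at any node.
Result: Valid BST


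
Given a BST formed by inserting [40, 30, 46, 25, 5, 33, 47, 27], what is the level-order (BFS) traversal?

Tree insertion order: [40, 30, 46, 25, 5, 33, 47, 27]
Tree (level-order array): [40, 30, 46, 25, 33, None, 47, 5, 27]
BFS from the root, enqueuing left then right child of each popped node:
  queue [40] -> pop 40, enqueue [30, 46], visited so far: [40]
  queue [30, 46] -> pop 30, enqueue [25, 33], visited so far: [40, 30]
  queue [46, 25, 33] -> pop 46, enqueue [47], visited so far: [40, 30, 46]
  queue [25, 33, 47] -> pop 25, enqueue [5, 27], visited so far: [40, 30, 46, 25]
  queue [33, 47, 5, 27] -> pop 33, enqueue [none], visited so far: [40, 30, 46, 25, 33]
  queue [47, 5, 27] -> pop 47, enqueue [none], visited so far: [40, 30, 46, 25, 33, 47]
  queue [5, 27] -> pop 5, enqueue [none], visited so far: [40, 30, 46, 25, 33, 47, 5]
  queue [27] -> pop 27, enqueue [none], visited so far: [40, 30, 46, 25, 33, 47, 5, 27]
Result: [40, 30, 46, 25, 33, 47, 5, 27]


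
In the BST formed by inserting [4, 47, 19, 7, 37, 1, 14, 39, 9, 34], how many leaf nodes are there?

Tree built from: [4, 47, 19, 7, 37, 1, 14, 39, 9, 34]
Tree (level-order array): [4, 1, 47, None, None, 19, None, 7, 37, None, 14, 34, 39, 9]
Rule: A leaf has 0 children.
Per-node child counts:
  node 4: 2 child(ren)
  node 1: 0 child(ren)
  node 47: 1 child(ren)
  node 19: 2 child(ren)
  node 7: 1 child(ren)
  node 14: 1 child(ren)
  node 9: 0 child(ren)
  node 37: 2 child(ren)
  node 34: 0 child(ren)
  node 39: 0 child(ren)
Matching nodes: [1, 9, 34, 39]
Count of leaf nodes: 4


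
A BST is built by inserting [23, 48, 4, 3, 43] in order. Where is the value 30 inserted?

Starting tree (level order): [23, 4, 48, 3, None, 43]
Insertion path: 23 -> 48 -> 43
Result: insert 30 as left child of 43
Final tree (level order): [23, 4, 48, 3, None, 43, None, None, None, 30]


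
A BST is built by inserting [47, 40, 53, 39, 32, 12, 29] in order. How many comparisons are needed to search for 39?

Search path for 39: 47 -> 40 -> 39
Found: True
Comparisons: 3


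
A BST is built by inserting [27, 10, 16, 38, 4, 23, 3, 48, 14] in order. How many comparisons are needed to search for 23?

Search path for 23: 27 -> 10 -> 16 -> 23
Found: True
Comparisons: 4


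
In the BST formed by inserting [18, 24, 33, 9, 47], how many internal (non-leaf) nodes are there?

Tree built from: [18, 24, 33, 9, 47]
Tree (level-order array): [18, 9, 24, None, None, None, 33, None, 47]
Rule: An internal node has at least one child.
Per-node child counts:
  node 18: 2 child(ren)
  node 9: 0 child(ren)
  node 24: 1 child(ren)
  node 33: 1 child(ren)
  node 47: 0 child(ren)
Matching nodes: [18, 24, 33]
Count of internal (non-leaf) nodes: 3


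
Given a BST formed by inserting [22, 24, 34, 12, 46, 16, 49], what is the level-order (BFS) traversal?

Tree insertion order: [22, 24, 34, 12, 46, 16, 49]
Tree (level-order array): [22, 12, 24, None, 16, None, 34, None, None, None, 46, None, 49]
BFS from the root, enqueuing left then right child of each popped node:
  queue [22] -> pop 22, enqueue [12, 24], visited so far: [22]
  queue [12, 24] -> pop 12, enqueue [16], visited so far: [22, 12]
  queue [24, 16] -> pop 24, enqueue [34], visited so far: [22, 12, 24]
  queue [16, 34] -> pop 16, enqueue [none], visited so far: [22, 12, 24, 16]
  queue [34] -> pop 34, enqueue [46], visited so far: [22, 12, 24, 16, 34]
  queue [46] -> pop 46, enqueue [49], visited so far: [22, 12, 24, 16, 34, 46]
  queue [49] -> pop 49, enqueue [none], visited so far: [22, 12, 24, 16, 34, 46, 49]
Result: [22, 12, 24, 16, 34, 46, 49]


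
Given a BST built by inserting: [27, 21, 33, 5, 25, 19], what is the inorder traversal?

Tree insertion order: [27, 21, 33, 5, 25, 19]
Tree (level-order array): [27, 21, 33, 5, 25, None, None, None, 19]
Inorder traversal: [5, 19, 21, 25, 27, 33]


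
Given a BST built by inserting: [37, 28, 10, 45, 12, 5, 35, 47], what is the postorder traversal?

Tree insertion order: [37, 28, 10, 45, 12, 5, 35, 47]
Tree (level-order array): [37, 28, 45, 10, 35, None, 47, 5, 12]
Postorder traversal: [5, 12, 10, 35, 28, 47, 45, 37]


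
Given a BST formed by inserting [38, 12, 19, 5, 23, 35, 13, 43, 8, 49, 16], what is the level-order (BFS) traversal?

Tree insertion order: [38, 12, 19, 5, 23, 35, 13, 43, 8, 49, 16]
Tree (level-order array): [38, 12, 43, 5, 19, None, 49, None, 8, 13, 23, None, None, None, None, None, 16, None, 35]
BFS from the root, enqueuing left then right child of each popped node:
  queue [38] -> pop 38, enqueue [12, 43], visited so far: [38]
  queue [12, 43] -> pop 12, enqueue [5, 19], visited so far: [38, 12]
  queue [43, 5, 19] -> pop 43, enqueue [49], visited so far: [38, 12, 43]
  queue [5, 19, 49] -> pop 5, enqueue [8], visited so far: [38, 12, 43, 5]
  queue [19, 49, 8] -> pop 19, enqueue [13, 23], visited so far: [38, 12, 43, 5, 19]
  queue [49, 8, 13, 23] -> pop 49, enqueue [none], visited so far: [38, 12, 43, 5, 19, 49]
  queue [8, 13, 23] -> pop 8, enqueue [none], visited so far: [38, 12, 43, 5, 19, 49, 8]
  queue [13, 23] -> pop 13, enqueue [16], visited so far: [38, 12, 43, 5, 19, 49, 8, 13]
  queue [23, 16] -> pop 23, enqueue [35], visited so far: [38, 12, 43, 5, 19, 49, 8, 13, 23]
  queue [16, 35] -> pop 16, enqueue [none], visited so far: [38, 12, 43, 5, 19, 49, 8, 13, 23, 16]
  queue [35] -> pop 35, enqueue [none], visited so far: [38, 12, 43, 5, 19, 49, 8, 13, 23, 16, 35]
Result: [38, 12, 43, 5, 19, 49, 8, 13, 23, 16, 35]


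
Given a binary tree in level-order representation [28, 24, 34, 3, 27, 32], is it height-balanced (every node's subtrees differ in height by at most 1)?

Tree (level-order array): [28, 24, 34, 3, 27, 32]
Definition: a tree is height-balanced if, at every node, |h(left) - h(right)| <= 1 (empty subtree has height -1).
Bottom-up per-node check:
  node 3: h_left=-1, h_right=-1, diff=0 [OK], height=0
  node 27: h_left=-1, h_right=-1, diff=0 [OK], height=0
  node 24: h_left=0, h_right=0, diff=0 [OK], height=1
  node 32: h_left=-1, h_right=-1, diff=0 [OK], height=0
  node 34: h_left=0, h_right=-1, diff=1 [OK], height=1
  node 28: h_left=1, h_right=1, diff=0 [OK], height=2
All nodes satisfy the balance condition.
Result: Balanced


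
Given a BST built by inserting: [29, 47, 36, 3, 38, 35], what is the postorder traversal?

Tree insertion order: [29, 47, 36, 3, 38, 35]
Tree (level-order array): [29, 3, 47, None, None, 36, None, 35, 38]
Postorder traversal: [3, 35, 38, 36, 47, 29]


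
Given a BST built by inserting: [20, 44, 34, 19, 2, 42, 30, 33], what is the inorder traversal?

Tree insertion order: [20, 44, 34, 19, 2, 42, 30, 33]
Tree (level-order array): [20, 19, 44, 2, None, 34, None, None, None, 30, 42, None, 33]
Inorder traversal: [2, 19, 20, 30, 33, 34, 42, 44]


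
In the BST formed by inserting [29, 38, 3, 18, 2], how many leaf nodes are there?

Tree built from: [29, 38, 3, 18, 2]
Tree (level-order array): [29, 3, 38, 2, 18]
Rule: A leaf has 0 children.
Per-node child counts:
  node 29: 2 child(ren)
  node 3: 2 child(ren)
  node 2: 0 child(ren)
  node 18: 0 child(ren)
  node 38: 0 child(ren)
Matching nodes: [2, 18, 38]
Count of leaf nodes: 3


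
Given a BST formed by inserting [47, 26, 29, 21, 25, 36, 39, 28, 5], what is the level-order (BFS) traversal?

Tree insertion order: [47, 26, 29, 21, 25, 36, 39, 28, 5]
Tree (level-order array): [47, 26, None, 21, 29, 5, 25, 28, 36, None, None, None, None, None, None, None, 39]
BFS from the root, enqueuing left then right child of each popped node:
  queue [47] -> pop 47, enqueue [26], visited so far: [47]
  queue [26] -> pop 26, enqueue [21, 29], visited so far: [47, 26]
  queue [21, 29] -> pop 21, enqueue [5, 25], visited so far: [47, 26, 21]
  queue [29, 5, 25] -> pop 29, enqueue [28, 36], visited so far: [47, 26, 21, 29]
  queue [5, 25, 28, 36] -> pop 5, enqueue [none], visited so far: [47, 26, 21, 29, 5]
  queue [25, 28, 36] -> pop 25, enqueue [none], visited so far: [47, 26, 21, 29, 5, 25]
  queue [28, 36] -> pop 28, enqueue [none], visited so far: [47, 26, 21, 29, 5, 25, 28]
  queue [36] -> pop 36, enqueue [39], visited so far: [47, 26, 21, 29, 5, 25, 28, 36]
  queue [39] -> pop 39, enqueue [none], visited so far: [47, 26, 21, 29, 5, 25, 28, 36, 39]
Result: [47, 26, 21, 29, 5, 25, 28, 36, 39]


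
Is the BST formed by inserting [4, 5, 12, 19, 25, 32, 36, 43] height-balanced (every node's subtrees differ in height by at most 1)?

Tree (level-order array): [4, None, 5, None, 12, None, 19, None, 25, None, 32, None, 36, None, 43]
Definition: a tree is height-balanced if, at every node, |h(left) - h(right)| <= 1 (empty subtree has height -1).
Bottom-up per-node check:
  node 43: h_left=-1, h_right=-1, diff=0 [OK], height=0
  node 36: h_left=-1, h_right=0, diff=1 [OK], height=1
  node 32: h_left=-1, h_right=1, diff=2 [FAIL (|-1-1|=2 > 1)], height=2
  node 25: h_left=-1, h_right=2, diff=3 [FAIL (|-1-2|=3 > 1)], height=3
  node 19: h_left=-1, h_right=3, diff=4 [FAIL (|-1-3|=4 > 1)], height=4
  node 12: h_left=-1, h_right=4, diff=5 [FAIL (|-1-4|=5 > 1)], height=5
  node 5: h_left=-1, h_right=5, diff=6 [FAIL (|-1-5|=6 > 1)], height=6
  node 4: h_left=-1, h_right=6, diff=7 [FAIL (|-1-6|=7 > 1)], height=7
Node 32 violates the condition: |-1 - 1| = 2 > 1.
Result: Not balanced


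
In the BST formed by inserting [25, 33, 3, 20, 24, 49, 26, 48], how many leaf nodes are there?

Tree built from: [25, 33, 3, 20, 24, 49, 26, 48]
Tree (level-order array): [25, 3, 33, None, 20, 26, 49, None, 24, None, None, 48]
Rule: A leaf has 0 children.
Per-node child counts:
  node 25: 2 child(ren)
  node 3: 1 child(ren)
  node 20: 1 child(ren)
  node 24: 0 child(ren)
  node 33: 2 child(ren)
  node 26: 0 child(ren)
  node 49: 1 child(ren)
  node 48: 0 child(ren)
Matching nodes: [24, 26, 48]
Count of leaf nodes: 3


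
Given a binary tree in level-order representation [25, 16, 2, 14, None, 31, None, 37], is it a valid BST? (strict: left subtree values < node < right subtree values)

Level-order array: [25, 16, 2, 14, None, 31, None, 37]
Validate using subtree bounds (lo, hi): at each node, require lo < value < hi,
then recurse left with hi=value and right with lo=value.
Preorder trace (stopping at first violation):
  at node 25 with bounds (-inf, +inf): OK
  at node 16 with bounds (-inf, 25): OK
  at node 14 with bounds (-inf, 16): OK
  at node 37 with bounds (-inf, 14): VIOLATION
Node 37 violates its bound: not (-inf < 37 < 14).
Result: Not a valid BST


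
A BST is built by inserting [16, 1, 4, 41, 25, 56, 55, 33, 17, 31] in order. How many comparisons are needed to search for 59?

Search path for 59: 16 -> 41 -> 56
Found: False
Comparisons: 3


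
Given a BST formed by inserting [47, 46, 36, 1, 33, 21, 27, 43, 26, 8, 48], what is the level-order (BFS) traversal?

Tree insertion order: [47, 46, 36, 1, 33, 21, 27, 43, 26, 8, 48]
Tree (level-order array): [47, 46, 48, 36, None, None, None, 1, 43, None, 33, None, None, 21, None, 8, 27, None, None, 26]
BFS from the root, enqueuing left then right child of each popped node:
  queue [47] -> pop 47, enqueue [46, 48], visited so far: [47]
  queue [46, 48] -> pop 46, enqueue [36], visited so far: [47, 46]
  queue [48, 36] -> pop 48, enqueue [none], visited so far: [47, 46, 48]
  queue [36] -> pop 36, enqueue [1, 43], visited so far: [47, 46, 48, 36]
  queue [1, 43] -> pop 1, enqueue [33], visited so far: [47, 46, 48, 36, 1]
  queue [43, 33] -> pop 43, enqueue [none], visited so far: [47, 46, 48, 36, 1, 43]
  queue [33] -> pop 33, enqueue [21], visited so far: [47, 46, 48, 36, 1, 43, 33]
  queue [21] -> pop 21, enqueue [8, 27], visited so far: [47, 46, 48, 36, 1, 43, 33, 21]
  queue [8, 27] -> pop 8, enqueue [none], visited so far: [47, 46, 48, 36, 1, 43, 33, 21, 8]
  queue [27] -> pop 27, enqueue [26], visited so far: [47, 46, 48, 36, 1, 43, 33, 21, 8, 27]
  queue [26] -> pop 26, enqueue [none], visited so far: [47, 46, 48, 36, 1, 43, 33, 21, 8, 27, 26]
Result: [47, 46, 48, 36, 1, 43, 33, 21, 8, 27, 26]


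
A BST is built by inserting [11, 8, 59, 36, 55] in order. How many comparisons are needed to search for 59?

Search path for 59: 11 -> 59
Found: True
Comparisons: 2


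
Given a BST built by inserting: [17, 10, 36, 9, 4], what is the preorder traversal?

Tree insertion order: [17, 10, 36, 9, 4]
Tree (level-order array): [17, 10, 36, 9, None, None, None, 4]
Preorder traversal: [17, 10, 9, 4, 36]


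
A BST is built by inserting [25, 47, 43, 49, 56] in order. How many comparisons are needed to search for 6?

Search path for 6: 25
Found: False
Comparisons: 1


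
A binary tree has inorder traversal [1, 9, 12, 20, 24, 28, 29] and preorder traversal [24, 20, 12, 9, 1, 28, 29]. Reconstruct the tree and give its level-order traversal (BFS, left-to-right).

Inorder:  [1, 9, 12, 20, 24, 28, 29]
Preorder: [24, 20, 12, 9, 1, 28, 29]
Algorithm: preorder visits root first, so consume preorder in order;
for each root, split the current inorder slice at that value into
left-subtree inorder and right-subtree inorder, then recurse.
Recursive splits:
  root=24; inorder splits into left=[1, 9, 12, 20], right=[28, 29]
  root=20; inorder splits into left=[1, 9, 12], right=[]
  root=12; inorder splits into left=[1, 9], right=[]
  root=9; inorder splits into left=[1], right=[]
  root=1; inorder splits into left=[], right=[]
  root=28; inorder splits into left=[], right=[29]
  root=29; inorder splits into left=[], right=[]
Reconstructed level-order: [24, 20, 28, 12, 29, 9, 1]


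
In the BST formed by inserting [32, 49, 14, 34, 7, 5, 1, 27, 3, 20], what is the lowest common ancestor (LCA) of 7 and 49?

Tree insertion order: [32, 49, 14, 34, 7, 5, 1, 27, 3, 20]
Tree (level-order array): [32, 14, 49, 7, 27, 34, None, 5, None, 20, None, None, None, 1, None, None, None, None, 3]
In a BST, the LCA of p=7, q=49 is the first node v on the
root-to-leaf path with p <= v <= q (go left if both < v, right if both > v).
Walk from root:
  at 32: 7 <= 32 <= 49, this is the LCA
LCA = 32


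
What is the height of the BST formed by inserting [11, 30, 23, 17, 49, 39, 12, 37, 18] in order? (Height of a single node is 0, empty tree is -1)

Insertion order: [11, 30, 23, 17, 49, 39, 12, 37, 18]
Tree (level-order array): [11, None, 30, 23, 49, 17, None, 39, None, 12, 18, 37]
Compute height bottom-up (empty subtree = -1):
  height(12) = 1 + max(-1, -1) = 0
  height(18) = 1 + max(-1, -1) = 0
  height(17) = 1 + max(0, 0) = 1
  height(23) = 1 + max(1, -1) = 2
  height(37) = 1 + max(-1, -1) = 0
  height(39) = 1 + max(0, -1) = 1
  height(49) = 1 + max(1, -1) = 2
  height(30) = 1 + max(2, 2) = 3
  height(11) = 1 + max(-1, 3) = 4
Height = 4


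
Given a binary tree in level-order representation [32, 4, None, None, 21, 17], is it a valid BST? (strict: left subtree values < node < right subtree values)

Level-order array: [32, 4, None, None, 21, 17]
Validate using subtree bounds (lo, hi): at each node, require lo < value < hi,
then recurse left with hi=value and right with lo=value.
Preorder trace (stopping at first violation):
  at node 32 with bounds (-inf, +inf): OK
  at node 4 with bounds (-inf, 32): OK
  at node 21 with bounds (4, 32): OK
  at node 17 with bounds (4, 21): OK
No violation found at any node.
Result: Valid BST


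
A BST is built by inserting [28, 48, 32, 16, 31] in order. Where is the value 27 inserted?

Starting tree (level order): [28, 16, 48, None, None, 32, None, 31]
Insertion path: 28 -> 16
Result: insert 27 as right child of 16
Final tree (level order): [28, 16, 48, None, 27, 32, None, None, None, 31]


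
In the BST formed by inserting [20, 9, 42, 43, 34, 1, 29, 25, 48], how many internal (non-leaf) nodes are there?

Tree built from: [20, 9, 42, 43, 34, 1, 29, 25, 48]
Tree (level-order array): [20, 9, 42, 1, None, 34, 43, None, None, 29, None, None, 48, 25]
Rule: An internal node has at least one child.
Per-node child counts:
  node 20: 2 child(ren)
  node 9: 1 child(ren)
  node 1: 0 child(ren)
  node 42: 2 child(ren)
  node 34: 1 child(ren)
  node 29: 1 child(ren)
  node 25: 0 child(ren)
  node 43: 1 child(ren)
  node 48: 0 child(ren)
Matching nodes: [20, 9, 42, 34, 29, 43]
Count of internal (non-leaf) nodes: 6


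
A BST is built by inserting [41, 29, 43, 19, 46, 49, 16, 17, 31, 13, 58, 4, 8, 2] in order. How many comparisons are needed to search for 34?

Search path for 34: 41 -> 29 -> 31
Found: False
Comparisons: 3


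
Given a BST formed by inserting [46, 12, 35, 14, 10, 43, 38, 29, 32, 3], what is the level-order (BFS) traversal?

Tree insertion order: [46, 12, 35, 14, 10, 43, 38, 29, 32, 3]
Tree (level-order array): [46, 12, None, 10, 35, 3, None, 14, 43, None, None, None, 29, 38, None, None, 32]
BFS from the root, enqueuing left then right child of each popped node:
  queue [46] -> pop 46, enqueue [12], visited so far: [46]
  queue [12] -> pop 12, enqueue [10, 35], visited so far: [46, 12]
  queue [10, 35] -> pop 10, enqueue [3], visited so far: [46, 12, 10]
  queue [35, 3] -> pop 35, enqueue [14, 43], visited so far: [46, 12, 10, 35]
  queue [3, 14, 43] -> pop 3, enqueue [none], visited so far: [46, 12, 10, 35, 3]
  queue [14, 43] -> pop 14, enqueue [29], visited so far: [46, 12, 10, 35, 3, 14]
  queue [43, 29] -> pop 43, enqueue [38], visited so far: [46, 12, 10, 35, 3, 14, 43]
  queue [29, 38] -> pop 29, enqueue [32], visited so far: [46, 12, 10, 35, 3, 14, 43, 29]
  queue [38, 32] -> pop 38, enqueue [none], visited so far: [46, 12, 10, 35, 3, 14, 43, 29, 38]
  queue [32] -> pop 32, enqueue [none], visited so far: [46, 12, 10, 35, 3, 14, 43, 29, 38, 32]
Result: [46, 12, 10, 35, 3, 14, 43, 29, 38, 32]


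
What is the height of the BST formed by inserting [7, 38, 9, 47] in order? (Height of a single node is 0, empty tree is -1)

Insertion order: [7, 38, 9, 47]
Tree (level-order array): [7, None, 38, 9, 47]
Compute height bottom-up (empty subtree = -1):
  height(9) = 1 + max(-1, -1) = 0
  height(47) = 1 + max(-1, -1) = 0
  height(38) = 1 + max(0, 0) = 1
  height(7) = 1 + max(-1, 1) = 2
Height = 2


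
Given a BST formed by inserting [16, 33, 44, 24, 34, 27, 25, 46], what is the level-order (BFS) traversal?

Tree insertion order: [16, 33, 44, 24, 34, 27, 25, 46]
Tree (level-order array): [16, None, 33, 24, 44, None, 27, 34, 46, 25]
BFS from the root, enqueuing left then right child of each popped node:
  queue [16] -> pop 16, enqueue [33], visited so far: [16]
  queue [33] -> pop 33, enqueue [24, 44], visited so far: [16, 33]
  queue [24, 44] -> pop 24, enqueue [27], visited so far: [16, 33, 24]
  queue [44, 27] -> pop 44, enqueue [34, 46], visited so far: [16, 33, 24, 44]
  queue [27, 34, 46] -> pop 27, enqueue [25], visited so far: [16, 33, 24, 44, 27]
  queue [34, 46, 25] -> pop 34, enqueue [none], visited so far: [16, 33, 24, 44, 27, 34]
  queue [46, 25] -> pop 46, enqueue [none], visited so far: [16, 33, 24, 44, 27, 34, 46]
  queue [25] -> pop 25, enqueue [none], visited so far: [16, 33, 24, 44, 27, 34, 46, 25]
Result: [16, 33, 24, 44, 27, 34, 46, 25]


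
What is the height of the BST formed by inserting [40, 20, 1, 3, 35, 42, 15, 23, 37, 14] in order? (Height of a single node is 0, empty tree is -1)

Insertion order: [40, 20, 1, 3, 35, 42, 15, 23, 37, 14]
Tree (level-order array): [40, 20, 42, 1, 35, None, None, None, 3, 23, 37, None, 15, None, None, None, None, 14]
Compute height bottom-up (empty subtree = -1):
  height(14) = 1 + max(-1, -1) = 0
  height(15) = 1 + max(0, -1) = 1
  height(3) = 1 + max(-1, 1) = 2
  height(1) = 1 + max(-1, 2) = 3
  height(23) = 1 + max(-1, -1) = 0
  height(37) = 1 + max(-1, -1) = 0
  height(35) = 1 + max(0, 0) = 1
  height(20) = 1 + max(3, 1) = 4
  height(42) = 1 + max(-1, -1) = 0
  height(40) = 1 + max(4, 0) = 5
Height = 5


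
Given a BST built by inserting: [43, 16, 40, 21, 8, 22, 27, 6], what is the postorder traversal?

Tree insertion order: [43, 16, 40, 21, 8, 22, 27, 6]
Tree (level-order array): [43, 16, None, 8, 40, 6, None, 21, None, None, None, None, 22, None, 27]
Postorder traversal: [6, 8, 27, 22, 21, 40, 16, 43]


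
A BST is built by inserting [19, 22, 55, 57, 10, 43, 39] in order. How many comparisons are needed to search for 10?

Search path for 10: 19 -> 10
Found: True
Comparisons: 2


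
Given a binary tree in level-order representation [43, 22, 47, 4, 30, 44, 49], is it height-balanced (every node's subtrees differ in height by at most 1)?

Tree (level-order array): [43, 22, 47, 4, 30, 44, 49]
Definition: a tree is height-balanced if, at every node, |h(left) - h(right)| <= 1 (empty subtree has height -1).
Bottom-up per-node check:
  node 4: h_left=-1, h_right=-1, diff=0 [OK], height=0
  node 30: h_left=-1, h_right=-1, diff=0 [OK], height=0
  node 22: h_left=0, h_right=0, diff=0 [OK], height=1
  node 44: h_left=-1, h_right=-1, diff=0 [OK], height=0
  node 49: h_left=-1, h_right=-1, diff=0 [OK], height=0
  node 47: h_left=0, h_right=0, diff=0 [OK], height=1
  node 43: h_left=1, h_right=1, diff=0 [OK], height=2
All nodes satisfy the balance condition.
Result: Balanced


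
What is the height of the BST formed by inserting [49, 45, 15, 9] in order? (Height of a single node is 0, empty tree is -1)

Insertion order: [49, 45, 15, 9]
Tree (level-order array): [49, 45, None, 15, None, 9]
Compute height bottom-up (empty subtree = -1):
  height(9) = 1 + max(-1, -1) = 0
  height(15) = 1 + max(0, -1) = 1
  height(45) = 1 + max(1, -1) = 2
  height(49) = 1 + max(2, -1) = 3
Height = 3


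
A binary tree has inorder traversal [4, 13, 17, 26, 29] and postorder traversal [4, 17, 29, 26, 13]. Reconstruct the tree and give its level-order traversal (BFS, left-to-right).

Inorder:   [4, 13, 17, 26, 29]
Postorder: [4, 17, 29, 26, 13]
Algorithm: postorder visits root last, so walk postorder right-to-left;
each value is the root of the current inorder slice — split it at that
value, recurse on the right subtree first, then the left.
Recursive splits:
  root=13; inorder splits into left=[4], right=[17, 26, 29]
  root=26; inorder splits into left=[17], right=[29]
  root=29; inorder splits into left=[], right=[]
  root=17; inorder splits into left=[], right=[]
  root=4; inorder splits into left=[], right=[]
Reconstructed level-order: [13, 4, 26, 17, 29]
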